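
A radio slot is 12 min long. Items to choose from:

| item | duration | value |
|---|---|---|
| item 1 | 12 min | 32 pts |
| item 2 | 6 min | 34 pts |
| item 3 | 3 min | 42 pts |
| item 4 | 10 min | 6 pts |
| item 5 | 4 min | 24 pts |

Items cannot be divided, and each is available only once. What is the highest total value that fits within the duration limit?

76 pts

This is a 0/1 knapsack; check combinations near the capacity.
- item 2+item 3: duration 6+3=9, value 34+42=76
- item 3+item 5: duration 3+4=7, value 42+24=66
- item 2+item 5: duration 6+4=10, value 34+24=58
Best: 76 pts.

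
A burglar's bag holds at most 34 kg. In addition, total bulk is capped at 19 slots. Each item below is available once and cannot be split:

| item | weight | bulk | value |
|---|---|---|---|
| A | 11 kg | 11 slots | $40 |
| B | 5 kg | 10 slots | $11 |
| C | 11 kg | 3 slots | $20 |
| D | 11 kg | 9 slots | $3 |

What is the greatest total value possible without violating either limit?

Feasible sets respecting both limits:
- A+C: weight 22, bulk 14, value 60
- A: weight 11, bulk 11, value 40
- B+C: weight 16, bulk 13, value 31
Best: $60.

$60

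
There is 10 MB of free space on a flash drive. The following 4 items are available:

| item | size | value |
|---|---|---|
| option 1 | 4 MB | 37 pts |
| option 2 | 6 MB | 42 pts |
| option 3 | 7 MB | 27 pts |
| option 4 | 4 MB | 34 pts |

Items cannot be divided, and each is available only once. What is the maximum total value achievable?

Check high-value combinations within 10 MB:
- option 1+option 2: size 4+6=10, value 37+42=79
- option 2+option 4: size 6+4=10, value 42+34=76
- option 1+option 4: size 4+4=8, value 37+34=71
- option 2: size 6, value 42
Best: 79 pts.

79 pts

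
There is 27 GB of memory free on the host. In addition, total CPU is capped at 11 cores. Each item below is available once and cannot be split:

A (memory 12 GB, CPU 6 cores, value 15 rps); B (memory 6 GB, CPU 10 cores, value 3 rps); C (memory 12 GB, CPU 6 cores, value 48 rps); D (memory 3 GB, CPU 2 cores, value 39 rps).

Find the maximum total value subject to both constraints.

87 rps

Feasible sets respecting both limits:
- C+D: memory 15, CPU 8, value 87
- A+D: memory 15, CPU 8, value 54
- C: memory 12, CPU 6, value 48
Best: 87 rps.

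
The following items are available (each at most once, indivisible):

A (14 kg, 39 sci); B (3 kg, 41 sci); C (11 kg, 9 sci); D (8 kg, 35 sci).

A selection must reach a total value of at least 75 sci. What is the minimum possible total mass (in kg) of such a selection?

Subsets with value ≥ 75, sorted by total mass:
- B+D: mass 11, value 76
- A+B: mass 17, value 80
Minimum mass: 11 kg.

11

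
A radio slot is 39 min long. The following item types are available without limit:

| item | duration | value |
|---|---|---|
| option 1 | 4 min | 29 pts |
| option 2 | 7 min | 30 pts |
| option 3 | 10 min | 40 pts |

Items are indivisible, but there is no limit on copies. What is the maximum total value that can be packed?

Best value-per-unit is option 1 at 29/4; filling with it alone gives 9×29 = 261.
Optimal mix: 8×option 1 + 1×option 2 → duration 39, value 262.

262 pts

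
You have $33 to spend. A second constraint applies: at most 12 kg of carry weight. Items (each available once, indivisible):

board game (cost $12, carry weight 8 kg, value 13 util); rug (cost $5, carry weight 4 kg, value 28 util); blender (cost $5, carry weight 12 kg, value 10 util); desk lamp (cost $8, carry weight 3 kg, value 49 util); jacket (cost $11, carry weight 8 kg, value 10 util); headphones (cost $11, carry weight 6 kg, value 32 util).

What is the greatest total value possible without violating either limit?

81 util

Feasible sets respecting both limits:
- desk lamp+headphones: cost 19, carry weight 9, value 81
- rug+desk lamp: cost 13, carry weight 7, value 77
- board game+desk lamp: cost 20, carry weight 11, value 62
Best: 81 util.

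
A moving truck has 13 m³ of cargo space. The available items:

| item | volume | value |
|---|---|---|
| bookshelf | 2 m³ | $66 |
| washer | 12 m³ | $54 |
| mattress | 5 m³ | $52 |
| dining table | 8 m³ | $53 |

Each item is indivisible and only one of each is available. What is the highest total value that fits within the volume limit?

Check high-value combinations within 13 m³:
- bookshelf+dining table: volume 2+8=10, value 66+53=119
- bookshelf+mattress: volume 2+5=7, value 66+52=118
- mattress+dining table: volume 5+8=13, value 52+53=105
Best: $119.

$119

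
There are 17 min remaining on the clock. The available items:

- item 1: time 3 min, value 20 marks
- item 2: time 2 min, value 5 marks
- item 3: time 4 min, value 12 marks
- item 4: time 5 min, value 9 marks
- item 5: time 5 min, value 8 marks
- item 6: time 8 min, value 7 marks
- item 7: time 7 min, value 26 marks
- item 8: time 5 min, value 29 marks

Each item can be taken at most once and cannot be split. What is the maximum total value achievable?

80 marks

Check high-value combinations within 17 min:
- item 1+item 2+item 7+item 8: time 3+2+7+5=17, value 20+5+26+29=80
- item 1+item 7+item 8: time 3+7+5=15, value 20+26+29=75
- item 1+item 3+item 4+item 8: time 3+4+5+5=17, value 20+12+9+29=70
- item 1+item 3+item 5+item 8: time 3+4+5+5=17, value 20+12+8+29=69
- item 3+item 7+item 8: time 4+7+5=16, value 12+26+29=67
Best: 80 marks.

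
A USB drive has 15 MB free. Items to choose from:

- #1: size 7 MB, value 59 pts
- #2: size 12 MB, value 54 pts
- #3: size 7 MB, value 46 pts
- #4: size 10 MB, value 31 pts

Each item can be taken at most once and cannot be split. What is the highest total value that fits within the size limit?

This is a 0/1 knapsack; check combinations near the capacity.
- #1+#3: size 7+7=14, value 59+46=105
- #1: size 7, value 59
- #2: size 12, value 54
Best: 105 pts.

105 pts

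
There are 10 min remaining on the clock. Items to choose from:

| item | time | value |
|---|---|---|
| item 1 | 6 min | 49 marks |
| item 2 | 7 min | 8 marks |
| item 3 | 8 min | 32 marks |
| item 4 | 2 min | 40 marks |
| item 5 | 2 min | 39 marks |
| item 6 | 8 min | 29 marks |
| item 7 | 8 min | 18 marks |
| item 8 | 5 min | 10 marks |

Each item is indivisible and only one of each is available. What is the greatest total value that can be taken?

Check high-value combinations within 10 min:
- item 1+item 4+item 5: time 6+2+2=10, value 49+40+39=128
- item 1+item 4: time 6+2=8, value 49+40=89
- item 4+item 5+item 8: time 2+2+5=9, value 40+39+10=89
- item 1+item 5: time 6+2=8, value 49+39=88
- item 4+item 5: time 2+2=4, value 40+39=79
Best: 128 marks.

128 marks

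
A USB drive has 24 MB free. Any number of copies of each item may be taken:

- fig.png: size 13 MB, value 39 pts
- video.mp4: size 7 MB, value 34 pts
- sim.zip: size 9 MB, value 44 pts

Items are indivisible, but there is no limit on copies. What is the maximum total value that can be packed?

112 pts

Best value-per-unit is sim.zip at 44/9; filling with it alone gives 2×44 = 88.
Optimal mix: 2×video.mp4 + 1×sim.zip → size 23, value 112.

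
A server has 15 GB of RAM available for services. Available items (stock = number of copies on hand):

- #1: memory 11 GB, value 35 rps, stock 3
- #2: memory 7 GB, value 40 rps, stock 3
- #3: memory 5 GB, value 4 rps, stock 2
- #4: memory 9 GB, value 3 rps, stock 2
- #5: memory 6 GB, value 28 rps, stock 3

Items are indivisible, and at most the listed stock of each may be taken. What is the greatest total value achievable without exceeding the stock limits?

80 rps

Top feasible selections:
- 2×#2: memory 14, value 80
- 1×#2 + 1×#5: memory 13, value 68
Best: 80 rps.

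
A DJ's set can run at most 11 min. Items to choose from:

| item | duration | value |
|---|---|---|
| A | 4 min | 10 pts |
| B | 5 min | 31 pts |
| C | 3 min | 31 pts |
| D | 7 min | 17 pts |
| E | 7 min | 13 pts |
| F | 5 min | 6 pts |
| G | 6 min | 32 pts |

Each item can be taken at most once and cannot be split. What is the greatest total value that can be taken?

Check high-value combinations within 11 min:
- C+G: duration 3+6=9, value 31+32=63
- B+G: duration 5+6=11, value 31+32=63
- B+C: duration 5+3=8, value 31+31=62
- C+D: duration 3+7=10, value 31+17=48
- C+E: duration 3+7=10, value 31+13=44
Best: 63 pts.

63 pts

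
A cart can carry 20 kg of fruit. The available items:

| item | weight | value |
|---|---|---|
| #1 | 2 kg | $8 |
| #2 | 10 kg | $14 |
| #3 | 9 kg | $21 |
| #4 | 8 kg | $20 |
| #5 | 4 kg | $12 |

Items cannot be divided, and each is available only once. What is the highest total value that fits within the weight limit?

$49

Check high-value combinations within 20 kg:
- #1+#3+#4: weight 2+9+8=19, value 8+21+20=49
- #1+#2+#4: weight 2+10+8=20, value 8+14+20=42
- #1+#3+#5: weight 2+9+4=15, value 8+21+12=41
- #3+#4: weight 9+8=17, value 21+20=41
- #1+#4+#5: weight 2+8+4=14, value 8+20+12=40
Best: $49.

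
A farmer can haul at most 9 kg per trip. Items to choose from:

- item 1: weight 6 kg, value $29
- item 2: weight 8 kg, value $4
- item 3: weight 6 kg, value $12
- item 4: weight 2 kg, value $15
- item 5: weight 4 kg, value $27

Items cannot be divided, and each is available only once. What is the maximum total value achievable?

Check high-value combinations within 9 kg:
- item 1+item 4: weight 6+2=8, value 29+15=44
- item 4+item 5: weight 2+4=6, value 15+27=42
- item 1: weight 6, value 29
Best: $44.

$44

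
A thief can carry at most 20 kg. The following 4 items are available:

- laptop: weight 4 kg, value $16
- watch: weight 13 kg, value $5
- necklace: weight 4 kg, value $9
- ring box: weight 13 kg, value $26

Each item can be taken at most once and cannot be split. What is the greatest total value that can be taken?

Check high-value combinations within 20 kg:
- laptop+ring box: weight 4+13=17, value 16+26=42
- necklace+ring box: weight 4+13=17, value 9+26=35
- ring box: weight 13, value 26
Best: $42.

$42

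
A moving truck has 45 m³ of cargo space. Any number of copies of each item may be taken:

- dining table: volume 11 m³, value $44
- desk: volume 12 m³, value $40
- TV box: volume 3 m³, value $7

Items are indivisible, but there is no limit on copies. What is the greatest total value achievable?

Best value-per-unit is dining table at 44/11, and filling with it alone uses volume 4×11=44. No mix of the others beats 4×44 = 176.

$176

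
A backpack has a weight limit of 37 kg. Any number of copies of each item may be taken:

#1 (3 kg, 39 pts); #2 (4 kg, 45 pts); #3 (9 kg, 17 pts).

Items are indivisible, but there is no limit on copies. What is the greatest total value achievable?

Best value-per-unit is #1 at 39/3; filling with it alone gives 12×39 = 468.
Optimal mix: 11×#1 + 1×#2 → weight 37, value 474.

474 pts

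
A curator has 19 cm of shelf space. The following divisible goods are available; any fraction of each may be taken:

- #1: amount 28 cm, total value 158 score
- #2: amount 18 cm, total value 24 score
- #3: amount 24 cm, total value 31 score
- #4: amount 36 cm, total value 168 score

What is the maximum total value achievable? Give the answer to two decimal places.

Take in order of value per unit:
- #1 (158/28 per unit): 19 of 28 → value 19×158/28 = 107.2143, running total 107.21
Total 107.21.

107.21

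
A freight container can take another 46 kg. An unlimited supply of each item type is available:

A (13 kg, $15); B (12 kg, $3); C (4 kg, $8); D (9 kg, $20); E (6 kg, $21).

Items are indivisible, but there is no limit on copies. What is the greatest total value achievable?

Best value-per-unit is E at 21/6; filling with it alone gives 7×21 = 147.
Optimal mix: 1×C + 7×E → weight 46, value 155.

$155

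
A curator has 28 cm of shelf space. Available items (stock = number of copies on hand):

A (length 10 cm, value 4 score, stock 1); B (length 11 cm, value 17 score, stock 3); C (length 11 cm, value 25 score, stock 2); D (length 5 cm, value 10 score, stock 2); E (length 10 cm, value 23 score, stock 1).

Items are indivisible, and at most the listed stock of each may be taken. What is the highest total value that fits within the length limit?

Best selections within length 28 and stock limits:
- 2×C + 1×D: length 27, value 60
- 1×C + 1×D + 1×E: length 26, value 58
Best: 60 score.

60 score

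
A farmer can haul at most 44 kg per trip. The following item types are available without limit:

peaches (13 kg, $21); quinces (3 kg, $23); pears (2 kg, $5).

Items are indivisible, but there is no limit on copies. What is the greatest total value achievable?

$327

Best value-per-unit is quinces at 23/3; filling with it alone gives 14×23 = 322.
Optimal mix: 14×quinces + 1×pears → weight 44, value 327.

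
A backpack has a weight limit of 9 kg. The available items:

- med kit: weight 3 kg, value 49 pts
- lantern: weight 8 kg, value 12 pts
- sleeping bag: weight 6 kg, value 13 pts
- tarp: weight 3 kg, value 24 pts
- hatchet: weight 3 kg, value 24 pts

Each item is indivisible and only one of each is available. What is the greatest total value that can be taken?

97 pts

Check high-value combinations within 9 kg:
- med kit+tarp+hatchet: weight 3+3+3=9, value 49+24+24=97
- med kit+tarp: weight 3+3=6, value 49+24=73
- med kit+hatchet: weight 3+3=6, value 49+24=73
- med kit+sleeping bag: weight 3+6=9, value 49+13=62
Best: 97 pts.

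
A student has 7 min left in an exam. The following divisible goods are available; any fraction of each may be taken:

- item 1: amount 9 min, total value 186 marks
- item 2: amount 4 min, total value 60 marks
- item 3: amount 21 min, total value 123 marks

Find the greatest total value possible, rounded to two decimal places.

Take in order of value per unit:
- item 1 (186/9 per unit): 7 of 9 → value 7×186/9 = 144.6667, running total 144.67
Total 144.67.

144.67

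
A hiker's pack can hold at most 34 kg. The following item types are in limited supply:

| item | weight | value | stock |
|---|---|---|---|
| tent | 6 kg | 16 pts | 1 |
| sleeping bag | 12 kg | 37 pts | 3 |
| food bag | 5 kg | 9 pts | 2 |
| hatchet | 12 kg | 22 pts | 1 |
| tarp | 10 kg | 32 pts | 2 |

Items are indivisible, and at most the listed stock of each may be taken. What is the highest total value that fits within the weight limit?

Best selections within weight 34 and stock limits:
- 2×sleeping bag + 1×tarp: weight 34, value 106
- 1×sleeping bag + 2×tarp: weight 32, value 101
- 1×tent + 1×sleeping bag + 1×food bag + 1×tarp: weight 33, value 94
- 2×sleeping bag + 2×food bag: weight 34, value 92
Best: 106 pts.

106 pts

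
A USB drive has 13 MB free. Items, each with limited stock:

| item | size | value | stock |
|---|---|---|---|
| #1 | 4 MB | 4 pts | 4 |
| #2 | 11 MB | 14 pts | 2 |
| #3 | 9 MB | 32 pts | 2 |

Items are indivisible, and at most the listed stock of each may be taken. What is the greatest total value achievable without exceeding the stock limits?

Best selections within size 13 and stock limits:
- 1×#1 + 1×#3: size 13, value 36
- 1×#3: size 9, value 32
- 1×#2: size 11, value 14
Best: 36 pts.

36 pts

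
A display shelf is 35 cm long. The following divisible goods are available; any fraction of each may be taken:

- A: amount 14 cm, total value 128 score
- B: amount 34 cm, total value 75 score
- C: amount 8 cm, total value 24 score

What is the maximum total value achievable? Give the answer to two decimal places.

180.68

Take in order of value per unit:
- A (128/14 per unit): all 14 → value 128, running total 128.00
- C (24/8 per unit): all 8 → value 24, running total 152.00
- B (75/34 per unit): 13 of 34 → value 13×75/34 = 28.6765, running total 180.68
Total 180.68.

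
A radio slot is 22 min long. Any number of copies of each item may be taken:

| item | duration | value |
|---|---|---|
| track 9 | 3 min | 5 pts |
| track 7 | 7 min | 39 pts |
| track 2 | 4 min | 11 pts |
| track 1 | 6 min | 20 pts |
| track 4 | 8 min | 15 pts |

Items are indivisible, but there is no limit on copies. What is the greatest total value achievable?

Best value-per-unit is track 7 at 39/7, and filling with it alone uses duration 3×7=21. No mix of the others beats 3×39 = 117.

117 pts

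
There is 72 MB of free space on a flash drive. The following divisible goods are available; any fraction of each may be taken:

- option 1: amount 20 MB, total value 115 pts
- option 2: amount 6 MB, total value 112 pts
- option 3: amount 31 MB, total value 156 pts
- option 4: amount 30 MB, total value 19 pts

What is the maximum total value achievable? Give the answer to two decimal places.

392.50

Take in order of value per unit:
- option 2 (112/6 per unit): all 6 → value 112, running total 112.00
- option 1 (115/20 per unit): all 20 → value 115, running total 227.00
- option 3 (156/31 per unit): all 31 → value 156, running total 383.00
- option 4 (19/30 per unit): 15 of 30 → value 15×19/30 = 9.5000, running total 392.50
Total 392.50.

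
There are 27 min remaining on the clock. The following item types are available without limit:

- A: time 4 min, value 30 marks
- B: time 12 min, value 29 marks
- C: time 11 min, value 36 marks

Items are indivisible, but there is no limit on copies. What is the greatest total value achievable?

180 marks

Best value-per-unit is A at 30/4, and filling with it alone uses time 6×4=24. No mix of the others beats 6×30 = 180.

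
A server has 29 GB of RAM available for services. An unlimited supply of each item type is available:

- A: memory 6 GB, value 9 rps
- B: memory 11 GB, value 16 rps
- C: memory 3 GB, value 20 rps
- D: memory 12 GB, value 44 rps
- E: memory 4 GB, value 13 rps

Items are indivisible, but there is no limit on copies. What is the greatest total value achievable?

180 rps

Best value-per-unit is C at 20/3, and filling with it alone uses memory 9×3=27. No mix of the others beats 9×20 = 180.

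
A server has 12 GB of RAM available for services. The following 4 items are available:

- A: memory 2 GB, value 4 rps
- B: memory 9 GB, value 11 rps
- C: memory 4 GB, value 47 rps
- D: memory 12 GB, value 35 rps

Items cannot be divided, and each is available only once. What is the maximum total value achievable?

This is a 0/1 knapsack; check combinations near the capacity.
- A+C: memory 2+4=6, value 4+47=51
- C: memory 4, value 47
- D: memory 12, value 35
Best: 51 rps.

51 rps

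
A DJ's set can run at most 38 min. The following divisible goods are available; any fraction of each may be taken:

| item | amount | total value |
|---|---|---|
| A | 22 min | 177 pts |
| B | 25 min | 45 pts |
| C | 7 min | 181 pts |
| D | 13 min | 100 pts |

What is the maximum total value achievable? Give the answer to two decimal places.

427.23

Take in order of value per unit:
- C (181/7 per unit): all 7 → value 181, running total 181.00
- A (177/22 per unit): all 22 → value 177, running total 358.00
- D (100/13 per unit): 9 of 13 → value 9×100/13 = 69.2308, running total 427.23
Total 427.23.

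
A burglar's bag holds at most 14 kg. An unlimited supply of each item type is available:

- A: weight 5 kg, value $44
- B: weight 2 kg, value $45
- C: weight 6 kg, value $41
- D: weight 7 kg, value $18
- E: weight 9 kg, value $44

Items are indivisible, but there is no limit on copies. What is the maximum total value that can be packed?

Best value-per-unit is B at 45/2, and filling with it alone uses weight 7×2=14. No mix of the others beats 7×45 = 315.

$315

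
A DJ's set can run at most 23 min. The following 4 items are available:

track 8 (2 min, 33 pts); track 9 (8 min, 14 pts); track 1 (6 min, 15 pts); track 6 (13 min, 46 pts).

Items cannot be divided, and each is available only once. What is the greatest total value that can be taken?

Check high-value combinations within 23 min:
- track 8+track 1+track 6: duration 2+6+13=21, value 33+15+46=94
- track 8+track 9+track 6: duration 2+8+13=23, value 33+14+46=93
- track 8+track 6: duration 2+13=15, value 33+46=79
- track 8+track 9+track 1: duration 2+8+6=16, value 33+14+15=62
Best: 94 pts.

94 pts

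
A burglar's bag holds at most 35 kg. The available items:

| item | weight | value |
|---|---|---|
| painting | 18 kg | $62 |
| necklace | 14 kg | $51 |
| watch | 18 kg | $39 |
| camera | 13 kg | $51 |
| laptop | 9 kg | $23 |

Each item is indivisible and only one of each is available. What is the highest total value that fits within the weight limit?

$113

Check high-value combinations within 35 kg:
- painting+camera: weight 18+13=31, value 62+51=113
- painting+necklace: weight 18+14=32, value 62+51=113
- necklace+camera: weight 14+13=27, value 51+51=102
- watch+camera: weight 18+13=31, value 39+51=90
Best: $113.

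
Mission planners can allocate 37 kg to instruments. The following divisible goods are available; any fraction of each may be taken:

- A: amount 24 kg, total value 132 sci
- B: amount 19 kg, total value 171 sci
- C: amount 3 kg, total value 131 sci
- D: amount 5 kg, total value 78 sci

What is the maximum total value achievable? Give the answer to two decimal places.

435.00

Take in order of value per unit:
- C (131/3 per unit): all 3 → value 131, running total 131.00
- D (78/5 per unit): all 5 → value 78, running total 209.00
- B (171/19 per unit): all 19 → value 171, running total 380.00
- A (132/24 per unit): 10 of 24 → value 10×132/24 = 55.0000, running total 435.00
Total 435.00.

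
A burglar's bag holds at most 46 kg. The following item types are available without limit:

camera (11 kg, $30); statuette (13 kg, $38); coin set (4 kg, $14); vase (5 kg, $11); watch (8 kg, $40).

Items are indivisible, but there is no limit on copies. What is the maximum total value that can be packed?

$214

Best value-per-unit is watch at 40/8; filling with it alone gives 5×40 = 200.
Optimal mix: 1×coin set + 5×watch → weight 44, value 214.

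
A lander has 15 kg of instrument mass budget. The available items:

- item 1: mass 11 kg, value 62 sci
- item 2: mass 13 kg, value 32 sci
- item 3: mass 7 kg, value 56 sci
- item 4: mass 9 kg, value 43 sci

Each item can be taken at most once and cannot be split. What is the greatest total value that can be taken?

62 sci

Check high-value combinations within 15 kg:
- item 1: mass 11, value 62
- item 3: mass 7, value 56
- item 4: mass 9, value 43
Best: 62 sci.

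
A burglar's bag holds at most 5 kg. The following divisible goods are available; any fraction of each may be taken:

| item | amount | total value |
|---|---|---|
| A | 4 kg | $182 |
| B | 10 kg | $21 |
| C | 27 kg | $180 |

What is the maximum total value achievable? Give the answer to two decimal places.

188.67

Take in order of value per unit:
- A (182/4 per unit): all 4 → value 182, running total 182.00
- C (180/27 per unit): 1 of 27 → value 1×180/27 = 6.6667, running total 188.67
Total 188.67.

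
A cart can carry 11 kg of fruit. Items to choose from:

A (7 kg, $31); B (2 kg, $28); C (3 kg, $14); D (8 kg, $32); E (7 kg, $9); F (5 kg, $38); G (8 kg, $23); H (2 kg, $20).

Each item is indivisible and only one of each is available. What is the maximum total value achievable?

Check high-value combinations within 11 kg:
- B+F+H: weight 2+5+2=9, value 28+38+20=86
- B+C+F: weight 2+3+5=10, value 28+14+38=80
- A+B+H: weight 7+2+2=11, value 31+28+20=79
- C+F+H: weight 3+5+2=10, value 14+38+20=72
Best: $86.

$86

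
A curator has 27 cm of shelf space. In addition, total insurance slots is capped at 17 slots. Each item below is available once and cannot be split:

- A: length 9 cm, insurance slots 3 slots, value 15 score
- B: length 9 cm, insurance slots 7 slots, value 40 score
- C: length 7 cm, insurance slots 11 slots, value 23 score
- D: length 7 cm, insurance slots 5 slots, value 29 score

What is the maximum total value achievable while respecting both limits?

84 score

Feasible sets respecting both limits:
- A+B+D: length 25, insurance slots 15, value 84
- B+D: length 16, insurance slots 12, value 69
- A+B: length 18, insurance slots 10, value 55
Best: 84 score.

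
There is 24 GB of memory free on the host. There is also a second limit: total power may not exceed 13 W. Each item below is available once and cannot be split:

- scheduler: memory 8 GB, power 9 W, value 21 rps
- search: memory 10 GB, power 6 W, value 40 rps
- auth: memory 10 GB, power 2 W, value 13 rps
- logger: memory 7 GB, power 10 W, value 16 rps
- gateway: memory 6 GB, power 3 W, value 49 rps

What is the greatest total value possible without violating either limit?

Feasible sets respecting both limits:
- search+gateway: memory 16, power 9, value 89
- scheduler+gateway: memory 14, power 12, value 70
- logger+gateway: memory 13, power 13, value 65
- auth+gateway: memory 16, power 5, value 62
Best: 89 rps.

89 rps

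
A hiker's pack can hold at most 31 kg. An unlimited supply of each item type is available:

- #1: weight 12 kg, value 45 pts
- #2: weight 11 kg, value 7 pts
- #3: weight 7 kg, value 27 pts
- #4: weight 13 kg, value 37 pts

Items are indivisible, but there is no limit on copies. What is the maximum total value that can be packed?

Best value-per-unit is #3 at 27/7; filling with it alone gives 4×27 = 108.
Optimal mix: 2×#1 + 1×#3 → weight 31, value 117.

117 pts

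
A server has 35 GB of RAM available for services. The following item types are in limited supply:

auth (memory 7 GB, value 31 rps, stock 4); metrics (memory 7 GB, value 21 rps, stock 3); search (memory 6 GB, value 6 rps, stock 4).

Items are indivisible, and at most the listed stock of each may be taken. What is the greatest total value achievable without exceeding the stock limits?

Top feasible selections:
- 4×auth + 1×metrics: memory 35, value 145
- 3×auth + 2×metrics: memory 35, value 135
Best: 145 rps.

145 rps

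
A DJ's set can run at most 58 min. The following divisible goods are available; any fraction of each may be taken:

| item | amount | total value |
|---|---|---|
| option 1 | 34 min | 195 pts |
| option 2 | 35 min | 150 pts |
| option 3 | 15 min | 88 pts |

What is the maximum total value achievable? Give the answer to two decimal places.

321.57

Take in order of value per unit:
- option 3 (88/15 per unit): all 15 → value 88, running total 88.00
- option 1 (195/34 per unit): all 34 → value 195, running total 283.00
- option 2 (150/35 per unit): 9 of 35 → value 9×150/35 = 38.5714, running total 321.57
Total 321.57.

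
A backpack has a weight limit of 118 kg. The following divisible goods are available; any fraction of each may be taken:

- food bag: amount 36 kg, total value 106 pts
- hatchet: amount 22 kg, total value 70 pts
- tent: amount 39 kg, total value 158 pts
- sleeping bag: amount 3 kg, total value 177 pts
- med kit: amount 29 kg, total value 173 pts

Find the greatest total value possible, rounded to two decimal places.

651.61

Take in order of value per unit:
- sleeping bag (177/3 per unit): all 3 → value 177, running total 177.00
- med kit (173/29 per unit): all 29 → value 173, running total 350.00
- tent (158/39 per unit): all 39 → value 158, running total 508.00
- hatchet (70/22 per unit): all 22 → value 70, running total 578.00
- food bag (106/36 per unit): 25 of 36 → value 25×106/36 = 73.6111, running total 651.61
Total 651.61.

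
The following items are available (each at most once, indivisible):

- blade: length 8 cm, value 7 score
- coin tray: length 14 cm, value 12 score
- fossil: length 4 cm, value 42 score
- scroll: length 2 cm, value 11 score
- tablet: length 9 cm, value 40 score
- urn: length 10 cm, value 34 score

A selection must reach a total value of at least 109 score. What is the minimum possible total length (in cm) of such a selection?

23

Subsets with value ≥ 109, sorted by total length:
- fossil+tablet+urn: length 23, value 116
- fossil+scroll+tablet+urn: length 25, value 127
- blade+fossil+tablet+urn: length 31, value 123
Minimum length: 23 cm.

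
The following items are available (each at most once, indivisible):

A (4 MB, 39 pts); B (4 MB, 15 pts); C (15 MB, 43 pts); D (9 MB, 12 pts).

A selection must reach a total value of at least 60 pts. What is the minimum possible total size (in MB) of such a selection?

17

Subsets with value ≥ 60, sorted by total size:
- A+B+D: size 17, value 66
- A+C: size 19, value 82
- A+B+C: size 23, value 97
Minimum size: 17 MB.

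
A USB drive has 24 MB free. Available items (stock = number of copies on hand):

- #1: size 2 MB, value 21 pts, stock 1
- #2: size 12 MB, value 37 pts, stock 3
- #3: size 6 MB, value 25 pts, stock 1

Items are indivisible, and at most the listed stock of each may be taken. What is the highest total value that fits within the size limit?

Top feasible selections:
- 1×#1 + 1×#2 + 1×#3: size 20, value 83
- 2×#2: size 24, value 74
- 1×#2 + 1×#3: size 18, value 62
- 1×#1 + 1×#2: size 14, value 58
Best: 83 pts.

83 pts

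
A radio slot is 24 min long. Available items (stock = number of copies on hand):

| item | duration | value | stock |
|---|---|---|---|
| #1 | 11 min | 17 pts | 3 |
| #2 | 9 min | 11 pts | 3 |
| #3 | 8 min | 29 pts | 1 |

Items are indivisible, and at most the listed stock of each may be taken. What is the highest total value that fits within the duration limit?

Best selections within duration 24 and stock limits:
- 1×#1 + 1×#3: duration 19, value 46
- 1×#2 + 1×#3: duration 17, value 40
Best: 46 pts.

46 pts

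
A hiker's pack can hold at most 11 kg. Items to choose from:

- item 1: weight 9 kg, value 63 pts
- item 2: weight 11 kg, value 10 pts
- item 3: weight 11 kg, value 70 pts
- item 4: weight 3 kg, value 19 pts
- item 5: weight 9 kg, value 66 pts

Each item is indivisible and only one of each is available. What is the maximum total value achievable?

70 pts

Check high-value combinations within 11 kg:
- item 3: weight 11, value 70
- item 5: weight 9, value 66
- item 1: weight 9, value 63
- item 4: weight 3, value 19
- item 2: weight 11, value 10
Best: 70 pts.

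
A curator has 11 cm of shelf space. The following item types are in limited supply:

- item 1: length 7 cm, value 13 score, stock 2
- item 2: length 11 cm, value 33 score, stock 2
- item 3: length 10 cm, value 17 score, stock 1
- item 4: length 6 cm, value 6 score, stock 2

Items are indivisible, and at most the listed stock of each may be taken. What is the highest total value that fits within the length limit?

Top feasible selections:
- 1×item 2: length 11, value 33
- 1×item 3: length 10, value 17
- 1×item 1: length 7, value 13
- 1×item 4: length 6, value 6
Best: 33 score.

33 score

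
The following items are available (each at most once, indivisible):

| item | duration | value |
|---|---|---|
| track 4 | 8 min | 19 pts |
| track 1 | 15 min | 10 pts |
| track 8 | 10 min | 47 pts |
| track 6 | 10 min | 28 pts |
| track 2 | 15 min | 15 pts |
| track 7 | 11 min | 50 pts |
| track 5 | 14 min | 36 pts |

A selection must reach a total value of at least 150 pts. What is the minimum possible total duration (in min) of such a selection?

43

Subsets with value ≥ 150, sorted by total duration:
- track 4+track 8+track 7+track 5: duration 43, value 152
- track 8+track 6+track 7+track 5: duration 45, value 161
- track 4+track 8+track 6+track 7+track 5: duration 53, value 180
- track 4+track 8+track 6+track 2+track 7: duration 54, value 159
Minimum duration: 43 min.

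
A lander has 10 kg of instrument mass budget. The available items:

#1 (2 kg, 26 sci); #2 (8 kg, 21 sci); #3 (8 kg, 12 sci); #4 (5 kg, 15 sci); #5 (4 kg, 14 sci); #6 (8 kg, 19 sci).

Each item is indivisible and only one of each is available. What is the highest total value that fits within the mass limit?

47 sci

This is a 0/1 knapsack; check combinations near the capacity.
- #1+#2: mass 2+8=10, value 26+21=47
- #1+#6: mass 2+8=10, value 26+19=45
- #1+#4: mass 2+5=7, value 26+15=41
- #1+#5: mass 2+4=6, value 26+14=40
Best: 47 sci.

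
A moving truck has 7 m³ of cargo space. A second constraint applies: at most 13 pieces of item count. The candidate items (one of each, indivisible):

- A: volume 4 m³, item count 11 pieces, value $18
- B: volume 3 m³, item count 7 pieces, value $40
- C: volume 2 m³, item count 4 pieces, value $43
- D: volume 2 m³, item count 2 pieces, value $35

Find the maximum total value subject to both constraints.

Feasible sets respecting both limits:
- B+C+D: volume 7, item count 13, value 118
- B+C: volume 5, item count 11, value 83
- C+D: volume 4, item count 6, value 78
- B+D: volume 5, item count 9, value 75
Best: $118.

$118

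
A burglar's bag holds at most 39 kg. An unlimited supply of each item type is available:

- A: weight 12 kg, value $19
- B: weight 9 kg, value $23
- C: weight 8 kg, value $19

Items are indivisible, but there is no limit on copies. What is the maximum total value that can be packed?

$92

Best value-per-unit is B at 23/9, and filling with it alone uses weight 4×9=36. No mix of the others beats 4×23 = 92.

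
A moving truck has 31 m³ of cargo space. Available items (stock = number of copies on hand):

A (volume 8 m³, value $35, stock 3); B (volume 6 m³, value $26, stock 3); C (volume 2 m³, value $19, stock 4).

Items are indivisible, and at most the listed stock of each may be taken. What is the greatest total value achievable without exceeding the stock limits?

Top feasible selections:
- 2×A + 1×B + 4×C: volume 30, value 172
- 1×A + 2×B + 4×C: volume 28, value 163
Best: $172.

$172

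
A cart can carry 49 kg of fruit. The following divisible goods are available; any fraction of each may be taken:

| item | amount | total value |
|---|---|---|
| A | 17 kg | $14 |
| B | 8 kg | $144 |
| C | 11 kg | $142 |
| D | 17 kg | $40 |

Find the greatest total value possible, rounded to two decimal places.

336.71

Take in order of value per unit:
- B (144/8 per unit): all 8 → value 144, running total 144.00
- C (142/11 per unit): all 11 → value 142, running total 286.00
- D (40/17 per unit): all 17 → value 40, running total 326.00
- A (14/17 per unit): 13 of 17 → value 13×14/17 = 10.7059, running total 336.71
Total 336.71.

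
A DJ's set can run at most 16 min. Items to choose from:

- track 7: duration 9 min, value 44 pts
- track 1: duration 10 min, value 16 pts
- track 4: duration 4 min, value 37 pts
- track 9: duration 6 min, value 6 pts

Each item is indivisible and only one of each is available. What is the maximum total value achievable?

81 pts

This is a 0/1 knapsack; check combinations near the capacity.
- track 7+track 4: duration 9+4=13, value 44+37=81
- track 1+track 4: duration 10+4=14, value 16+37=53
- track 7+track 9: duration 9+6=15, value 44+6=50
- track 7: duration 9, value 44
Best: 81 pts.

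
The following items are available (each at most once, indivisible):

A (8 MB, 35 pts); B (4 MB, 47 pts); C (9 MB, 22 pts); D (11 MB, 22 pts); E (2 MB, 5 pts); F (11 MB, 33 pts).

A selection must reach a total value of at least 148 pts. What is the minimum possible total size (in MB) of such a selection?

43

Subsets with value ≥ 148, sorted by total size:
- A+B+C+D+F: size 43, value 159
- A+B+C+D+E+F: size 45, value 164
Minimum size: 43 MB.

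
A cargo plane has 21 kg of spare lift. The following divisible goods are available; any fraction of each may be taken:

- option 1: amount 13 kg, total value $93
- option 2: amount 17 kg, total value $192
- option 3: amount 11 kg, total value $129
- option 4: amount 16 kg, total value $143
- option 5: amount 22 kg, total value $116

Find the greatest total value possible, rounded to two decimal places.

241.94

Take in order of value per unit:
- option 3 (129/11 per unit): all 11 → value 129, running total 129.00
- option 2 (192/17 per unit): 10 of 17 → value 10×192/17 = 112.9412, running total 241.94
Total 241.94.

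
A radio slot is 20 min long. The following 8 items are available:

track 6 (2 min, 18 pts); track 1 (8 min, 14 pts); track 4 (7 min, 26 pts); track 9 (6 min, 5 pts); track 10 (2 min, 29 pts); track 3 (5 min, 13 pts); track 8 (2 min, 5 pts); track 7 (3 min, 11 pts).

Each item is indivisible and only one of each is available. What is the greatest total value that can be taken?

97 pts

This is a 0/1 knapsack; check combinations near the capacity.
- track 6+track 4+track 10+track 3+track 7: duration 2+7+2+5+3=19, value 18+26+29+13+11=97
- track 6+track 4+track 10+track 3+track 8: duration 2+7+2+5+2=18, value 18+26+29+13+5=91
- track 6+track 4+track 10+track 8+track 7: duration 2+7+2+2+3=16, value 18+26+29+5+11=89
- track 6+track 4+track 9+track 10+track 7: duration 2+7+6+2+3=20, value 18+26+5+29+11=89
Best: 97 pts.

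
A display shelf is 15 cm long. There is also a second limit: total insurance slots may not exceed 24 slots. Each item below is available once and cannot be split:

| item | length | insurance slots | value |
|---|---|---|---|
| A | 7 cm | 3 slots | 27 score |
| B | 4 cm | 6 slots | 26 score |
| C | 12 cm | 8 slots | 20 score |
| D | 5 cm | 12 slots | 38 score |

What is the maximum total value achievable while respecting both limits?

65 score

Feasible sets respecting both limits:
- A+D: length 12, insurance slots 15, value 65
- B+D: length 9, insurance slots 18, value 64
- A+B: length 11, insurance slots 9, value 53
Best: 65 score.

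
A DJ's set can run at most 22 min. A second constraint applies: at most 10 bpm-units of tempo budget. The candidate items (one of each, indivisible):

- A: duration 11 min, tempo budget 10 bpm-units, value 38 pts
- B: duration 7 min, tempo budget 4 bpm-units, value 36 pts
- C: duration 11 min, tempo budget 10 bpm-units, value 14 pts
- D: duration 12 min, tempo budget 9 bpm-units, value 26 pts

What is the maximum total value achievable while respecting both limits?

Feasible sets respecting both limits:
- A: duration 11, tempo budget 10, value 38
- B: duration 7, tempo budget 4, value 36
- D: duration 12, tempo budget 9, value 26
- C: duration 11, tempo budget 10, value 14
Best: 38 pts.

38 pts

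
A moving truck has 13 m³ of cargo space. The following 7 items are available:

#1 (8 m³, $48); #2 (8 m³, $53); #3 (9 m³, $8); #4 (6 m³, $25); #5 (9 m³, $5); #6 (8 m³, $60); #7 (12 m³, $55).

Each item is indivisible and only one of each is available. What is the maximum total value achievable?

$60

Check high-value combinations within 13 m³:
- #6: volume 8, value 60
- #7: volume 12, value 55
- #2: volume 8, value 53
- #1: volume 8, value 48
Best: $60.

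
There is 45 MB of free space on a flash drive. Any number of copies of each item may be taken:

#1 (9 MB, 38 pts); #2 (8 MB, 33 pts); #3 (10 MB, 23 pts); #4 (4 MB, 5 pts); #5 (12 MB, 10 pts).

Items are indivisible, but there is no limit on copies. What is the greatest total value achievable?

190 pts

Best value-per-unit is #1 at 38/9, and filling with it alone uses size 5×9=45. No mix of the others beats 5×38 = 190.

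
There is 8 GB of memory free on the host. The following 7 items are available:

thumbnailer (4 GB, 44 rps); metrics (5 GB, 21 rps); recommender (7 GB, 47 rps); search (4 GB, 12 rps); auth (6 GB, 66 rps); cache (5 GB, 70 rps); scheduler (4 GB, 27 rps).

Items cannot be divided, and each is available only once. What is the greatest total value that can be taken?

71 rps

This is a 0/1 knapsack; check combinations near the capacity.
- thumbnailer+scheduler: memory 4+4=8, value 44+27=71
- cache: memory 5, value 70
- auth: memory 6, value 66
Best: 71 rps.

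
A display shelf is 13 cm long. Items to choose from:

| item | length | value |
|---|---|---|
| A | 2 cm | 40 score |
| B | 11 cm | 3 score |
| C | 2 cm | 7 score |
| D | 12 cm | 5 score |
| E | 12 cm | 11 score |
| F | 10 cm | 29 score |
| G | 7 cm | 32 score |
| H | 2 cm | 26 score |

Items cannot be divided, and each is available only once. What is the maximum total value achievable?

Check high-value combinations within 13 cm:
- A+C+G+H: length 2+2+7+2=13, value 40+7+32+26=105
- A+G+H: length 2+7+2=11, value 40+32+26=98
- A+C+G: length 2+2+7=11, value 40+7+32=79
Best: 105 score.

105 score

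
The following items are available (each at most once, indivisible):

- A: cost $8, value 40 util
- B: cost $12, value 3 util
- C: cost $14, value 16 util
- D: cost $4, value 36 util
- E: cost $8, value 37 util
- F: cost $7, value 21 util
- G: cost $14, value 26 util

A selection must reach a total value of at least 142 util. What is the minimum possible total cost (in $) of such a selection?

Subsets with value ≥ 142, sorted by total cost:
- A+D+E+F+G: cost 41, value 160
- A+C+D+E+F: cost 41, value 150
- A+B+D+E+G: cost 46, value 142
Minimum cost: 41 $.

41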